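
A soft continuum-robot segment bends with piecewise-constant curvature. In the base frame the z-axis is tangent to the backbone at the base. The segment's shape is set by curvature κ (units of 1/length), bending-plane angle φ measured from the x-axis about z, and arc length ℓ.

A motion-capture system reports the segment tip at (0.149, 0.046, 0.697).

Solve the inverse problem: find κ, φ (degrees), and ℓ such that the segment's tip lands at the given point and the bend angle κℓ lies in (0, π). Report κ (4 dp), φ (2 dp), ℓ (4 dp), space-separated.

0.6114 17.16 0.7200

ρ = √(x²+y²) = √(0.149² + 0.046²) = 0.15594
φ = atan2(y, x) mod 360° = atan2(0.046, 0.149) = 17.1568°
|p|² = ρ² + z² = 0.15594² + 0.697² = 0.51013
κ = 2ρ / |p|² = 2×0.15594 / 0.51013 = 0.61137
θ = 2·atan2(ρ, z) = 2·atan2(0.15594, 0.697) = 0.44021 rad
ℓ = θ/κ = 0.44021/0.61137 = 0.72003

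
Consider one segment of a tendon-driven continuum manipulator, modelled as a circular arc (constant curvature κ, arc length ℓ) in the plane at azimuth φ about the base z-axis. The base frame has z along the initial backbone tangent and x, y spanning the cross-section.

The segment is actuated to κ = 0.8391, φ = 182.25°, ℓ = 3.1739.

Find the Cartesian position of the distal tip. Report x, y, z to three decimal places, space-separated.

θ = κ·ℓ = 0.8391 × 3.1739 = 2.66322 rad
ρ = (1 − cos θ)/κ = (1 − -0.88774)/0.8391 = 2.24973
z = sin θ / κ = 0.46034/0.8391 = 0.54861
x = ρ cos φ = 2.24973 × cos(182.25°) = -2.24799
y = ρ sin φ = 2.24973 × sin(182.25°) = -0.08832

-2.248 -0.088 0.549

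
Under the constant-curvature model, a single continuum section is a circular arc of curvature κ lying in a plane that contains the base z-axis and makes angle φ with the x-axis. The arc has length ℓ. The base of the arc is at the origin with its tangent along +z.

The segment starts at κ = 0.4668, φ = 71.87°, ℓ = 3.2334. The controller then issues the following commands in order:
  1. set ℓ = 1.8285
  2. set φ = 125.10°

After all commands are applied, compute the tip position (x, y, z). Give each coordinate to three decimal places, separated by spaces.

-0.422 0.601 1.614

initial: κ=0.4668, φ=71.87°, ℓ=3.2334
cmd 1: set ℓ=1.8285 → (κ,φ,ℓ)=(0.4668,71.87°,1.8285) → tip=(0.2284,0.6977,1.6144)
cmd 2: set φ=125.10° → (κ,φ,ℓ)=(0.4668,125.10°,1.8285) → tip=(-0.4221,0.6006,1.6144)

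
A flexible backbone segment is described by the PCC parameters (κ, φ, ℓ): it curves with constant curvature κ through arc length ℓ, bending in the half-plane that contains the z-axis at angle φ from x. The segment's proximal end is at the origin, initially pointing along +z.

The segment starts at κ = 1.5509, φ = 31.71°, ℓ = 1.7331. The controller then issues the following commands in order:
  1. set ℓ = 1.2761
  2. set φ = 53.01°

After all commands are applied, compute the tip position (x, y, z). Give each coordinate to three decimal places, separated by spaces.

initial: κ=1.5509, φ=31.71°, ℓ=1.7331
cmd 1: set ℓ=1.2761 → (κ,φ,ℓ)=(1.5509,31.71°,1.2761) → tip=(0.7663,0.4735,0.5918)
cmd 2: set φ=53.01° → (κ,φ,ℓ)=(1.5509,53.01°,1.2761) → tip=(0.5420,0.7195,0.5918)

0.542 0.720 0.592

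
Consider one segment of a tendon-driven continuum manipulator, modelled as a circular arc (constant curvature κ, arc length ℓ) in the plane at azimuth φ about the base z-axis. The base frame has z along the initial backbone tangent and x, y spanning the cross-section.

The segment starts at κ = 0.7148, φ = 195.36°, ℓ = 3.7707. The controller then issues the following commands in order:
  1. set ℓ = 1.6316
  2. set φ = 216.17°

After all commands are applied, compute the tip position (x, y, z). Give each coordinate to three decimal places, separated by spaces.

-0.685 -0.501 1.286

initial: κ=0.7148, φ=195.36°, ℓ=3.7707
cmd 1: set ℓ=1.6316 → (κ,φ,ℓ)=(0.7148,195.36°,1.6316) → tip=(-0.8181,-0.2247,1.2861)
cmd 2: set φ=216.17° → (κ,φ,ℓ)=(0.7148,216.17°,1.6316) → tip=(-0.6849,-0.5007,1.2861)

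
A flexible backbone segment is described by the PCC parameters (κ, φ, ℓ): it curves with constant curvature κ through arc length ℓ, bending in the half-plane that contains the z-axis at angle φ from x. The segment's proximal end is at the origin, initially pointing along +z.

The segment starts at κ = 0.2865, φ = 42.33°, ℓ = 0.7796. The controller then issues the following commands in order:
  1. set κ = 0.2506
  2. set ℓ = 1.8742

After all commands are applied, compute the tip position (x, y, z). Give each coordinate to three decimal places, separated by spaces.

0.319 0.291 1.806

initial: κ=0.2865, φ=42.33°, ℓ=0.7796
cmd 1: set κ=0.2506 → (κ,φ,ℓ)=(0.2506,42.33°,0.7796) → tip=(0.0561,0.0511,0.7747)
cmd 2: set ℓ=1.8742 → (κ,φ,ℓ)=(0.2506,42.33°,1.8742) → tip=(0.3194,0.2910,1.8060)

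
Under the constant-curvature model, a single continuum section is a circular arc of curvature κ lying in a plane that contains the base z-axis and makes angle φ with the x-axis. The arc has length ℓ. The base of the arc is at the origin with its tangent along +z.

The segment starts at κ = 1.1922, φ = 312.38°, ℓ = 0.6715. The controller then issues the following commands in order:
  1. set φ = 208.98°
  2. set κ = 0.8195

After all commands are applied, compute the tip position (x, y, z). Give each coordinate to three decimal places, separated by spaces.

initial: κ=1.1922, φ=312.38°, ℓ=0.6715
cmd 1: set φ=208.98° → (κ,φ,ℓ)=(1.1922,208.98°,0.6715) → tip=(-0.2228,-0.1234,0.6020)
cmd 2: set κ=0.8195 → (κ,φ,ℓ)=(0.8195,208.98°,0.6715) → tip=(-0.1576,-0.0873,0.6381)

-0.158 -0.087 0.638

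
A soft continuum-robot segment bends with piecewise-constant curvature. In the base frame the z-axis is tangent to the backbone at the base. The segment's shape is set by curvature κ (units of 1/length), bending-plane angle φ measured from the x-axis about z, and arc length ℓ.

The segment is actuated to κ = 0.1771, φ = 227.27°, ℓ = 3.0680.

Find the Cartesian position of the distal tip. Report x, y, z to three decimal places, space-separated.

θ = κ·ℓ = 0.1771 × 3.0680 = 0.54334 rad
ρ = (1 − cos θ)/κ = (1 − 0.85599)/0.1771 = 0.81318
z = sin θ / κ = 0.51700/0.1771 = 2.91926
x = ρ cos φ = 0.81318 × cos(227.27°) = -0.55178
y = ρ sin φ = 0.81318 × sin(227.27°) = -0.59733

-0.552 -0.597 2.919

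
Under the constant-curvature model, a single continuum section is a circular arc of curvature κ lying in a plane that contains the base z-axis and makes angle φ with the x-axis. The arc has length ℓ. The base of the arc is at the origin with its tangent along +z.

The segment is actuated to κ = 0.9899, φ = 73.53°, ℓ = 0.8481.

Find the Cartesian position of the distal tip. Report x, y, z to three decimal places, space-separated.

θ = κ·ℓ = 0.9899 × 0.8481 = 0.83953 rad
ρ = (1 − cos θ)/κ = (1 − 0.66781)/0.9899 = 0.33558
z = sin θ / κ = 0.74433/0.9899 = 0.75193
x = ρ cos φ = 0.33558 × cos(73.53°) = 0.09514
y = ρ sin φ = 0.33558 × sin(73.53°) = 0.32181

0.095 0.322 0.752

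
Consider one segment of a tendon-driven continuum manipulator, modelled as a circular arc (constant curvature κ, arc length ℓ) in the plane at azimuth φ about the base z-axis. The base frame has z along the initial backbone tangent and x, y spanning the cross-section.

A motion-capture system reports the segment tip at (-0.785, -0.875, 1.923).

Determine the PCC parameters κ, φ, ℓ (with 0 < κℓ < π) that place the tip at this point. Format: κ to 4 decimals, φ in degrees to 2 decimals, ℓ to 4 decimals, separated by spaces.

0.4628 228.10 2.3710

ρ = √(x²+y²) = √(-0.785² + -0.875²) = 1.17552
φ = atan2(y, x) mod 360° = atan2(-0.875, -0.785) = 228.1034°
|p|² = ρ² + z² = 1.17552² + 1.923² = 5.07978
κ = 2ρ / |p|² = 2×1.17552 / 5.07978 = 0.46282
θ = 2·atan2(ρ, z) = 2·atan2(1.17552, 1.923) = 1.09737 rad
ℓ = θ/κ = 1.09737/0.46282 = 2.37103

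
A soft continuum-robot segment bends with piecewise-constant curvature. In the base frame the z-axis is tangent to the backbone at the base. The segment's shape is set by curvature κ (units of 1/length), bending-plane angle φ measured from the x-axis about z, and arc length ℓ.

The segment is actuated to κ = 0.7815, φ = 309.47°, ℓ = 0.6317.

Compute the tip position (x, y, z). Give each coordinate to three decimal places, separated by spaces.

0.097 -0.118 0.606

θ = κ·ℓ = 0.7815 × 0.6317 = 0.49367 rad
ρ = (1 − cos θ)/κ = (1 − 0.88060)/0.7815 = 0.15279
z = sin θ / κ = 0.47386/0.7815 = 0.60635
x = ρ cos φ = 0.15279 × cos(309.47°) = 0.09712
y = ρ sin φ = 0.15279 × sin(309.47°) = -0.11794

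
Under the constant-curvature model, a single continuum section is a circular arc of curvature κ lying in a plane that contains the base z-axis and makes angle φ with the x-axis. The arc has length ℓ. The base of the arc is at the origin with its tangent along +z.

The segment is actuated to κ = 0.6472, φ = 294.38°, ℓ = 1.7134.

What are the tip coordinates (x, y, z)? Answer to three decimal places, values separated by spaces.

0.354 -0.780 1.383

θ = κ·ℓ = 0.6472 × 1.7134 = 1.10891 rad
ρ = (1 − cos θ)/κ = (1 − 0.44564)/0.6472 = 0.85656
z = sin θ / κ = 0.89521/0.6472 = 1.38321
x = ρ cos φ = 0.85656 × cos(294.38°) = 0.35358
y = ρ sin φ = 0.85656 × sin(294.38°) = -0.78018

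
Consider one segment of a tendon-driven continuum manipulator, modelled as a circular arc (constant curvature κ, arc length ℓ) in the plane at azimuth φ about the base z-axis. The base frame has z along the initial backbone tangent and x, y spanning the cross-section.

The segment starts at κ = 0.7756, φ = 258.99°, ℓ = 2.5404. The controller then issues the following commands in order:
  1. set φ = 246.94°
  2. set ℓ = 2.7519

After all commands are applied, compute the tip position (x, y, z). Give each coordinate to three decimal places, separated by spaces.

-0.775 -1.820 1.090

initial: κ=0.7756, φ=258.99°, ℓ=2.5404
cmd 1: set φ=246.94° → (κ,φ,ℓ)=(0.7756,246.94°,2.5404) → tip=(-0.7015,-1.6478,1.1878)
cmd 2: set ℓ=2.7519 → (κ,φ,ℓ)=(0.7756,246.94°,2.7519) → tip=(-0.7748,-1.8200,1.0899)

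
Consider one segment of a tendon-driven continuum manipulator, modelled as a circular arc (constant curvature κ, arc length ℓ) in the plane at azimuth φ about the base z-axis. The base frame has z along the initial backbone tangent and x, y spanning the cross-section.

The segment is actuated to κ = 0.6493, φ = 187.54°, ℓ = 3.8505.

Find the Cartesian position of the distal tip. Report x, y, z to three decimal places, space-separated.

-2.750 -0.364 0.922

θ = κ·ℓ = 0.6493 × 3.8505 = 2.50013 rad
ρ = (1 − cos θ)/κ = (1 − -0.80122)/0.6493 = 2.77410
z = sin θ / κ = 0.59837/0.6493 = 0.92156
x = ρ cos φ = 2.77410 × cos(187.54°) = -2.75011
y = ρ sin φ = 2.77410 × sin(187.54°) = -0.36401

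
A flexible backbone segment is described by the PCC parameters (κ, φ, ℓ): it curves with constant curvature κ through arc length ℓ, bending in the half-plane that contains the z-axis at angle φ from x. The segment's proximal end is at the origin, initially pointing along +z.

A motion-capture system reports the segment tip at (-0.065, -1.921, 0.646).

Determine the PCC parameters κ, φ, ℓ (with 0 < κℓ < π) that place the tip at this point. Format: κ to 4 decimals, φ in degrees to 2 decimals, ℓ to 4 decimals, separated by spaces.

0.9349 268.06 2.6667

ρ = √(x²+y²) = √(-0.065² + -1.921²) = 1.92210
φ = atan2(y, x) mod 360° = atan2(-1.921, -0.065) = 268.0620°
|p|² = ρ² + z² = 1.92210² + 0.646² = 4.11178
κ = 2ρ / |p|² = 2×1.92210 / 4.11178 = 0.93492
θ = 2·atan2(ρ, z) = 2·atan2(1.92210, 0.646) = 2.49313 rad
ℓ = θ/κ = 2.49313/0.93492 = 2.66667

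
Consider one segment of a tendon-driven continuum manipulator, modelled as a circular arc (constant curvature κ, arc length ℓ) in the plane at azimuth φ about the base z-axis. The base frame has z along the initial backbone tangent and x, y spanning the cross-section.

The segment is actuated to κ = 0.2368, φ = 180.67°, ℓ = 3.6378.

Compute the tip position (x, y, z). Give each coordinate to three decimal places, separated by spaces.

θ = κ·ℓ = 0.2368 × 3.6378 = 0.86143 rad
ρ = (1 − cos θ)/κ = (1 − 0.65135)/0.2368 = 1.47233
z = sin θ / κ = 0.75878/0.2368 = 3.20429
x = ρ cos φ = 1.47233 × cos(180.67°) = -1.47223
y = ρ sin φ = 1.47233 × sin(180.67°) = -0.01722

-1.472 -0.017 3.204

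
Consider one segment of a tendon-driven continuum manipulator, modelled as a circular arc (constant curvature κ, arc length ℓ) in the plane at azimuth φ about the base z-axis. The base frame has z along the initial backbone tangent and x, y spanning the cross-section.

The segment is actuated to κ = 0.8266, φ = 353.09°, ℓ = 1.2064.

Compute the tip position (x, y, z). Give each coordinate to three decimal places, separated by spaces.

θ = κ·ℓ = 0.8266 × 1.2064 = 0.99721 rad
ρ = (1 − cos θ)/κ = (1 − 0.54265)/0.8266 = 0.55329
z = sin θ / κ = 0.83996/0.8266 = 1.01616
x = ρ cos φ = 0.55329 × cos(353.09°) = 0.54927
y = ρ sin φ = 0.55329 × sin(353.09°) = -0.06657

0.549 -0.067 1.016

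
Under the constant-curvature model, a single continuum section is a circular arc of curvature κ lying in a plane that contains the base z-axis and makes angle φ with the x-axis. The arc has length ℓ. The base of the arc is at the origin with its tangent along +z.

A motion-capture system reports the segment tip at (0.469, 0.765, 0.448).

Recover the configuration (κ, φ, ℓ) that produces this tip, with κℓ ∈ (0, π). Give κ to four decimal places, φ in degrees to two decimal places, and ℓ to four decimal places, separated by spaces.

1.7841 58.49 1.2418

ρ = √(x²+y²) = √(0.469² + 0.765²) = 0.89732
φ = atan2(y, x) mod 360° = atan2(0.765, 0.469) = 58.4887°
|p|² = ρ² + z² = 0.89732² + 0.448² = 1.00589
κ = 2ρ / |p|² = 2×0.89732 / 1.00589 = 1.78413
θ = 2·atan2(ρ, z) = 2·atan2(0.89732, 0.448) = 2.21548 rad
ℓ = θ/κ = 2.21548/1.78413 = 1.24177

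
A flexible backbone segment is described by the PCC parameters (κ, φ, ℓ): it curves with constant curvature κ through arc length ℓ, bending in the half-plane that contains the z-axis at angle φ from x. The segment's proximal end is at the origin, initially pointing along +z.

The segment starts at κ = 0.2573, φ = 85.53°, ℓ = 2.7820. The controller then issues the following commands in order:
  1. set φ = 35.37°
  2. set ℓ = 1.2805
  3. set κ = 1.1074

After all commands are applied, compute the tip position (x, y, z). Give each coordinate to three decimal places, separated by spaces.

initial: κ=0.2573, φ=85.53°, ℓ=2.7820
cmd 1: set φ=35.37° → (κ,φ,ℓ)=(0.2573,35.37°,2.7820) → tip=(0.7778,0.5522,2.5504)
cmd 2: set ℓ=1.2805 → (κ,φ,ℓ)=(0.2573,35.37°,1.2805) → tip=(0.1705,0.1210,1.2575)
cmd 3: set κ=1.1074 → (κ,φ,ℓ)=(1.1074,35.37°,1.2805) → tip=(0.6243,0.4432,0.8925)

0.624 0.443 0.892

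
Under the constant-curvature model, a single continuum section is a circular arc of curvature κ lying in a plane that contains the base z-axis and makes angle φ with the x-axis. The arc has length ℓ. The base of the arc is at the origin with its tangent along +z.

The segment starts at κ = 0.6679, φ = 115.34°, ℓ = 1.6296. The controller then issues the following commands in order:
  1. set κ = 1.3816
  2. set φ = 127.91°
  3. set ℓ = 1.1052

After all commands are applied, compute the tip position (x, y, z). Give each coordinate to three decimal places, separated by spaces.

-0.425 0.546 0.723

initial: κ=0.6679, φ=115.34°, ℓ=1.6296
cmd 1: set κ=1.3816 → (κ,φ,ℓ)=(1.3816,115.34°,1.6296) → tip=(-0.5047,1.0658,0.5625)
cmd 2: set φ=127.91° → (κ,φ,ℓ)=(1.3816,127.91°,1.6296) → tip=(-0.7246,0.9304,0.5625)
cmd 3: set ℓ=1.1052 → (κ,φ,ℓ)=(1.3816,127.91°,1.1052) → tip=(-0.4252,0.5460,0.7231)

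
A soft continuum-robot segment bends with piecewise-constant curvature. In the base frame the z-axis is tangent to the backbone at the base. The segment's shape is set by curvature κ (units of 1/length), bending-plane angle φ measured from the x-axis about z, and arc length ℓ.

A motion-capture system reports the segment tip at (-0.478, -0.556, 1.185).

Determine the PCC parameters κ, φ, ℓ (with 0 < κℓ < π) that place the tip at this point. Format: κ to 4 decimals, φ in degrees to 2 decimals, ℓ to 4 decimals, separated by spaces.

0.7552 229.31 1.4674

ρ = √(x²+y²) = √(-0.478² + -0.556²) = 0.73323
φ = atan2(y, x) mod 360° = atan2(-0.556, -0.478) = 229.3139°
|p|² = ρ² + z² = 0.73323² + 1.185² = 1.94185
κ = 2ρ / |p|² = 2×0.73323 / 1.94185 = 0.75518
θ = 2·atan2(ρ, z) = 2·atan2(0.73323, 1.185) = 1.10819 rad
ℓ = θ/κ = 1.10819/0.75518 = 1.46745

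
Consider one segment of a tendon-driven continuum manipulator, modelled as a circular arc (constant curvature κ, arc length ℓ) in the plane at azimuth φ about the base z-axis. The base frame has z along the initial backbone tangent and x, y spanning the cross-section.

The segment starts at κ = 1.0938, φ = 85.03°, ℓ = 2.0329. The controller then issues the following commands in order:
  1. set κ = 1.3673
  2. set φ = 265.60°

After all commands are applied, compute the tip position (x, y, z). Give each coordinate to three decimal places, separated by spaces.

-0.109 -1.411 0.259

initial: κ=1.0938, φ=85.03°, ℓ=2.0329
cmd 1: set κ=1.3673 → (κ,φ,ℓ)=(1.3673,85.03°,2.0329) → tip=(0.1226,1.4100,0.2590)
cmd 2: set φ=265.60° → (κ,φ,ℓ)=(1.3673,265.60°,2.0329) → tip=(-0.1086,-1.4112,0.2590)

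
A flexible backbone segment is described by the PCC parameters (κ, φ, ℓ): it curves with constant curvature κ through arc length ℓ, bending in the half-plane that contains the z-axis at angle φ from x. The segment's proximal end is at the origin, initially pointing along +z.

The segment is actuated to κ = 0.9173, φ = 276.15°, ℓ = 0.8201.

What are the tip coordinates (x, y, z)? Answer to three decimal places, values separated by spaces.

θ = κ·ℓ = 0.9173 × 0.8201 = 0.75228 rad
ρ = (1 − cos θ)/κ = (1 − 0.73013)/0.9173 = 0.29420
z = sin θ / κ = 0.68330/0.9173 = 0.74491
x = ρ cos φ = 0.29420 × cos(276.15°) = 0.03152
y = ρ sin φ = 0.29420 × sin(276.15°) = -0.29250

0.032 -0.293 0.745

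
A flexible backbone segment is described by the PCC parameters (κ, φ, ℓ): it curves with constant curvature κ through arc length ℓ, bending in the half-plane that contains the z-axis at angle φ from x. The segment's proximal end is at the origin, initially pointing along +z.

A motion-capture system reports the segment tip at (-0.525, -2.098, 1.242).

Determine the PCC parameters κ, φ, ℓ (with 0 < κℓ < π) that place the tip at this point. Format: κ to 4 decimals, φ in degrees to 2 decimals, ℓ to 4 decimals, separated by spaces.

ρ = √(x²+y²) = √(-0.525² + -2.098²) = 2.16269
φ = atan2(y, x) mod 360° = atan2(-2.098, -0.525) = 255.9509°
|p|² = ρ² + z² = 2.16269² + 1.242² = 6.21979
κ = 2ρ / |p|² = 2×2.16269 / 6.21979 = 0.69542
θ = 2·atan2(ρ, z) = 2·atan2(2.16269, 1.242) = 2.09900 rad
ℓ = θ/κ = 2.09900/0.69542 = 3.01831

0.6954 255.95 3.0183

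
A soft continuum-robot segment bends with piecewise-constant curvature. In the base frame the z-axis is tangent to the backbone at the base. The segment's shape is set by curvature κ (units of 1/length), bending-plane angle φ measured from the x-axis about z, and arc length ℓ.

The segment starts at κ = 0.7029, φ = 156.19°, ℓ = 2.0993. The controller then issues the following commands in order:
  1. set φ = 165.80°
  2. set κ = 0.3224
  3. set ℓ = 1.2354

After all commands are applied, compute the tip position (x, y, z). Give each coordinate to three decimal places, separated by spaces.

initial: κ=0.7029, φ=156.19°, ℓ=2.0993
cmd 1: set φ=165.80° → (κ,φ,ℓ)=(0.7029,165.80°,2.0993) → tip=(-1.2481,0.3158,1.4162)
cmd 2: set κ=0.3224 → (κ,φ,ℓ)=(0.3224,165.80°,2.0993) → tip=(-0.6628,0.1677,1.9427)
cmd 3: set ℓ=1.2354 → (κ,φ,ℓ)=(0.3224,165.80°,1.2354) → tip=(-0.2354,0.0596,1.2030)

-0.235 0.060 1.203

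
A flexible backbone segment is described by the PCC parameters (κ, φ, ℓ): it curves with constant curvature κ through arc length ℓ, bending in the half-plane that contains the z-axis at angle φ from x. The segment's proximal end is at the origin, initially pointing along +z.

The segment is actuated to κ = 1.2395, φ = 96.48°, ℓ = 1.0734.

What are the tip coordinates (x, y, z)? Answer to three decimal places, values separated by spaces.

-0.069 0.611 0.784

θ = κ·ℓ = 1.2395 × 1.0734 = 1.33048 rad
ρ = (1 − cos θ)/κ = (1 − 0.23801)/1.2395 = 0.61476
z = sin θ / κ = 0.97126/1.2395 = 0.78359
x = ρ cos φ = 0.61476 × cos(96.48°) = -0.06938
y = ρ sin φ = 0.61476 × sin(96.48°) = 0.61083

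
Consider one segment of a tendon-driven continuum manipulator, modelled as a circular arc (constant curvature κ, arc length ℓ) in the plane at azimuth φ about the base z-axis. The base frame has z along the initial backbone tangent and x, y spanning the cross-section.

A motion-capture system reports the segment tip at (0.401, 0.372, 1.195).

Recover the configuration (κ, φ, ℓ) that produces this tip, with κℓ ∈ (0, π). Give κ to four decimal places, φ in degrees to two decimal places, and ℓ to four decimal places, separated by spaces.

0.6334 42.85 1.3555

ρ = √(x²+y²) = √(0.401² + 0.372²) = 0.54698
φ = atan2(y, x) mod 360° = atan2(0.372, 0.401) = 42.8515°
|p|² = ρ² + z² = 0.54698² + 1.195² = 1.72721
κ = 2ρ / |p|² = 2×0.54698 / 1.72721 = 0.63337
θ = 2·atan2(ρ, z) = 2·atan2(0.54698, 1.195) = 0.85851 rad
ℓ = θ/κ = 0.85851/0.63337 = 1.35548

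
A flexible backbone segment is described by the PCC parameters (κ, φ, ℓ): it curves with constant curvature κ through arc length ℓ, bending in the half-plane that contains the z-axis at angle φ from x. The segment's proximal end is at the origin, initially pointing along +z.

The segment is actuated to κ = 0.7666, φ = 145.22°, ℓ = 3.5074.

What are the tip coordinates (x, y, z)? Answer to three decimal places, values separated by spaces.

-2.035 1.413 0.571

θ = κ·ℓ = 0.7666 × 3.5074 = 2.68877 rad
ρ = (1 − cos θ)/κ = (1 − -0.89922)/0.7666 = 2.47745
z = sin θ / κ = 0.43750/0.7666 = 0.57071
x = ρ cos φ = 2.47745 × cos(145.22°) = -2.03485
y = ρ sin φ = 2.47745 × sin(145.22°) = 1.41321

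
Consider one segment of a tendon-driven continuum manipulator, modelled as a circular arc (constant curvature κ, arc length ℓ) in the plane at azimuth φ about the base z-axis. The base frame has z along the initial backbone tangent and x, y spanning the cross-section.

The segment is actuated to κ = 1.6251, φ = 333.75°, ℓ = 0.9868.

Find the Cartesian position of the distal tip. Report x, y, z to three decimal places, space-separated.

θ = κ·ℓ = 1.6251 × 0.9868 = 1.60365 rad
ρ = (1 − cos θ)/κ = (1 − -0.03285)/1.6251 = 0.63556
z = sin θ / κ = 0.99946/1.6251 = 0.61501
x = ρ cos φ = 0.63556 × cos(333.75°) = 0.57002
y = ρ sin φ = 0.63556 × sin(333.75°) = -0.28110

0.570 -0.281 0.615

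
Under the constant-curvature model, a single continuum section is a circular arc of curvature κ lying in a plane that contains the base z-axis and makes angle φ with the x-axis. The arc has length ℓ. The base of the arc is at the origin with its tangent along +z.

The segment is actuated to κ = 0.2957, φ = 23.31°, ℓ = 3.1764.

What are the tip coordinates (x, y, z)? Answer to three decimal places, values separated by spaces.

θ = κ·ℓ = 0.2957 × 3.1764 = 0.93926 rad
ρ = (1 − cos θ)/κ = (1 − 0.59038)/0.2957 = 1.38524
z = sin θ / κ = 0.80712/0.2957 = 2.72953
x = ρ cos φ = 1.38524 × cos(23.31°) = 1.27217
y = ρ sin φ = 1.38524 × sin(23.31°) = 0.54815

1.272 0.548 2.730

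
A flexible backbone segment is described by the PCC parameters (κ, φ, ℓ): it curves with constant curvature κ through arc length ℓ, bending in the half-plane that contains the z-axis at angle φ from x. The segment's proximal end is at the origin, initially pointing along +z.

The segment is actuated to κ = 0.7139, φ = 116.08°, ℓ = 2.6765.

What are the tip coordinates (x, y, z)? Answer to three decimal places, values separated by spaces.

θ = κ·ℓ = 0.7139 × 2.6765 = 1.91075 rad
ρ = (1 − cos θ)/κ = (1 − -0.33345)/0.7139 = 1.86783
z = sin θ / κ = 0.94277/0.7139 = 1.32059
x = ρ cos φ = 1.86783 × cos(116.08°) = -0.82115
y = ρ sin φ = 1.86783 × sin(116.08°) = 1.67765

-0.821 1.678 1.321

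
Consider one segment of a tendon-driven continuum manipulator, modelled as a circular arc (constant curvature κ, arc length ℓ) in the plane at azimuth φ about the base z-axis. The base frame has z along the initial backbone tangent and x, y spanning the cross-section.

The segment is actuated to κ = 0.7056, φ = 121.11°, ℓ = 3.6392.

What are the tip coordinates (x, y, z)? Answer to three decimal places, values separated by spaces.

-1.347 2.232 0.769

θ = κ·ℓ = 0.7056 × 3.6392 = 2.56782 rad
ρ = (1 − cos θ)/κ = (1 − -0.83986)/0.7056 = 2.60751
z = sin θ / κ = 0.54280/0.7056 = 0.76928
x = ρ cos φ = 2.60751 × cos(121.11°) = -1.34726
y = ρ sin φ = 2.60751 × sin(121.11°) = 2.23249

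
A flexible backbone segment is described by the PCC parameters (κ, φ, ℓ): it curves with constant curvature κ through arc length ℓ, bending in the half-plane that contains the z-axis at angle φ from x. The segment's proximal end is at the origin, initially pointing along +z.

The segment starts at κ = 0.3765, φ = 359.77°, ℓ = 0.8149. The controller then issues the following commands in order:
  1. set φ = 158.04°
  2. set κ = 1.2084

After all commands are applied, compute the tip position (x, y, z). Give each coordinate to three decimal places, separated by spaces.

-0.343 0.138 0.689

initial: κ=0.3765, φ=359.77°, ℓ=0.8149
cmd 1: set φ=158.04° → (κ,φ,ℓ)=(0.3765,158.04°,0.8149) → tip=(-0.1150,0.0464,0.8022)
cmd 2: set κ=1.2084 → (κ,φ,ℓ)=(1.2084,158.04°,0.8149) → tip=(-0.3430,0.1383,0.6894)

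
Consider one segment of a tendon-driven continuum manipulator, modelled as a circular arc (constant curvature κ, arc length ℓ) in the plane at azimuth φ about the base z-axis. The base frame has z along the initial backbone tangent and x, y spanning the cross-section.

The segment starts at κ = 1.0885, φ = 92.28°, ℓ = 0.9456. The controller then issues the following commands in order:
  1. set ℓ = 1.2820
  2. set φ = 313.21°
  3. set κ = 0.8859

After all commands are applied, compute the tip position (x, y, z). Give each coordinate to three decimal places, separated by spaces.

initial: κ=1.0885, φ=92.28°, ℓ=0.9456
cmd 1: set ℓ=1.2820 → (κ,φ,ℓ)=(1.0885,92.28°,1.2820) → tip=(-0.0302,0.7578,0.9046)
cmd 2: set φ=313.21° → (κ,φ,ℓ)=(1.0885,313.21°,1.2820) → tip=(0.5193,-0.5528,0.9046)
cmd 3: set κ=0.8859 → (κ,φ,ℓ)=(0.8859,313.21°,1.2820) → tip=(0.4471,-0.4760,1.0236)

0.447 -0.476 1.024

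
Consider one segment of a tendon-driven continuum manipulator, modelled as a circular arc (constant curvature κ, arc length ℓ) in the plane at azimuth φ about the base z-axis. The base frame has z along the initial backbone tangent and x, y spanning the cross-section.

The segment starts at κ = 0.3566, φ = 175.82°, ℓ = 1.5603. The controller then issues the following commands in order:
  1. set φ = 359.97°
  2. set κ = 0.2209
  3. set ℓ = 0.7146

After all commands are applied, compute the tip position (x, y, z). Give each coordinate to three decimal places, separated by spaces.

0.056 -0.000 0.712

initial: κ=0.3566, φ=175.82°, ℓ=1.5603
cmd 1: set φ=359.97° → (κ,φ,ℓ)=(0.3566,359.97°,1.5603) → tip=(0.4230,-0.0002,1.4810)
cmd 2: set κ=0.2209 → (κ,φ,ℓ)=(0.2209,359.97°,1.5603) → tip=(0.2662,-0.0001,1.5296)
cmd 3: set ℓ=0.7146 → (κ,φ,ℓ)=(0.2209,359.97°,0.7146) → tip=(0.0563,-0.0000,0.7116)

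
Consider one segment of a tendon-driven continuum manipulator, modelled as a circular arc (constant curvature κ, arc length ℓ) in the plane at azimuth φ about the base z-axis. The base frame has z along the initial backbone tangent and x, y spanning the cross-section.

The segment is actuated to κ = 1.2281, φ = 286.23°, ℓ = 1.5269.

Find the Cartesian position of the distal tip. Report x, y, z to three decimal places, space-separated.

θ = κ·ℓ = 1.2281 × 1.5269 = 1.87519 rad
ρ = (1 − cos θ)/κ = (1 − -0.29971)/1.2281 = 1.05831
z = sin θ / κ = 0.95403/1.2281 = 0.77683
x = ρ cos φ = 1.05831 × cos(286.23°) = 0.29579
y = ρ sin φ = 1.05831 × sin(286.23°) = -1.01613

0.296 -1.016 0.777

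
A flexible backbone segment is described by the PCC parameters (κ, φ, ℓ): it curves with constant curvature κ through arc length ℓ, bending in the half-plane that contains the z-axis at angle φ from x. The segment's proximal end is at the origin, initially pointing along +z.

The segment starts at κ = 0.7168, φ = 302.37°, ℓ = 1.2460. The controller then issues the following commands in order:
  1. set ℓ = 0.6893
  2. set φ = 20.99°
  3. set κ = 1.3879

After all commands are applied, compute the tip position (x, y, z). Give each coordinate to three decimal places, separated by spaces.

initial: κ=0.7168, φ=302.37°, ℓ=1.2460
cmd 1: set ℓ=0.6893 → (κ,φ,ℓ)=(0.7168,302.37°,0.6893) → tip=(0.0893,-0.1409,0.6616)
cmd 2: set φ=20.99° → (κ,φ,ℓ)=(0.7168,20.99°,0.6893) → tip=(0.1558,0.0598,0.6616)
cmd 3: set κ=1.3879 → (κ,φ,ℓ)=(1.3879,20.99°,0.6893) → tip=(0.2851,0.1094,0.5889)

0.285 0.109 0.589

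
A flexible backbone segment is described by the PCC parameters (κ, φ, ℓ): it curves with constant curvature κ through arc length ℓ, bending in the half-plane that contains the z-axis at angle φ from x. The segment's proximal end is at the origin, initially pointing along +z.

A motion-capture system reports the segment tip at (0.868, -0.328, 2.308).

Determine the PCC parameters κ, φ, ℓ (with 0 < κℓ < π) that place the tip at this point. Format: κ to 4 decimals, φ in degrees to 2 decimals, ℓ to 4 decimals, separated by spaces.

ρ = √(x²+y²) = √(0.868² + -0.328²) = 0.92791
φ = atan2(y, x) mod 360° = atan2(-0.328, 0.868) = 339.2994°
|p|² = ρ² + z² = 0.92791² + 2.308² = 6.18787
κ = 2ρ / |p|² = 2×0.92791 / 6.18787 = 0.29991
θ = 2·atan2(ρ, z) = 2·atan2(0.92791, 2.308) = 0.76453 rad
ℓ = θ/κ = 0.76453/0.29991 = 2.54917

0.2999 339.30 2.5492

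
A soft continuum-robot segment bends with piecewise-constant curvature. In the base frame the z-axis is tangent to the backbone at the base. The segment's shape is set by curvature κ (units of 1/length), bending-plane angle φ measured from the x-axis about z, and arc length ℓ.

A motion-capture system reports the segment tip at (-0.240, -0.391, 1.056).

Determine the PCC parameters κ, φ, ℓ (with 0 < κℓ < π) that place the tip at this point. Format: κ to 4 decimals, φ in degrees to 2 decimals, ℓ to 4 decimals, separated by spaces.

0.6922 238.46 1.1842

ρ = √(x²+y²) = √(-0.240² + -0.391²) = 0.45878
φ = atan2(y, x) mod 360° = atan2(-0.391, -0.240) = 238.4580°
|p|² = ρ² + z² = 0.45878² + 1.056² = 1.32562
κ = 2ρ / |p|² = 2×0.45878 / 1.32562 = 0.69218
θ = 2·atan2(ρ, z) = 2·atan2(0.45878, 1.056) = 0.81970 rad
ℓ = θ/κ = 0.81970/0.69218 = 1.18423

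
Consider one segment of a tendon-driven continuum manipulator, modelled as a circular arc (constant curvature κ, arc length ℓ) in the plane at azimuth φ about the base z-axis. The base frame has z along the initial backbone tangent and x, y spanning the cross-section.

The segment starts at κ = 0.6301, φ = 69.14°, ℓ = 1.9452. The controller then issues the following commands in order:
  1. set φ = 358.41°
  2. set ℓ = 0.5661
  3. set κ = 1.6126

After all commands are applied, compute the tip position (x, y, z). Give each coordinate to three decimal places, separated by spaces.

0.241 -0.007 0.491

initial: κ=0.6301, φ=69.14°, ℓ=1.9452
cmd 1: set φ=358.41° → (κ,φ,ℓ)=(0.6301,358.41°,1.9452) → tip=(1.0497,-0.0291,1.4935)
cmd 2: set ℓ=0.5661 → (κ,φ,ℓ)=(0.6301,358.41°,0.5661) → tip=(0.0999,-0.0028,0.5542)
cmd 3: set κ=1.6126 → (κ,φ,ℓ)=(1.6126,358.41°,0.5661) → tip=(0.2408,-0.0067,0.4907)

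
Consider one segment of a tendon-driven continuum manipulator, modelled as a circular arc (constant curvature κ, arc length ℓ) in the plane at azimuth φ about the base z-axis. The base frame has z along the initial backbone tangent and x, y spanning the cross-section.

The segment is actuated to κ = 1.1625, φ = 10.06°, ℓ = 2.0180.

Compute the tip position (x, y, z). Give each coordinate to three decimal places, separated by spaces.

1.440 0.255 0.614

θ = κ·ℓ = 1.1625 × 2.0180 = 2.34592 rad
ρ = (1 − cos θ)/κ = (1 − -0.69981)/1.1625 = 1.46220
z = sin θ / κ = 0.71433/1.1625 = 0.61448
x = ρ cos φ = 1.46220 × cos(10.06°) = 1.43972
y = ρ sin φ = 1.46220 × sin(10.06°) = 0.25542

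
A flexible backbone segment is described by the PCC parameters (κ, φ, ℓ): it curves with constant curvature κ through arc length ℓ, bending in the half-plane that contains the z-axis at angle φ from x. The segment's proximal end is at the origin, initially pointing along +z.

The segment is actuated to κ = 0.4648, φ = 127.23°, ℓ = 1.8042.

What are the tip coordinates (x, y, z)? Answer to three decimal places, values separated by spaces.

θ = κ·ℓ = 0.4648 × 1.8042 = 0.83859 rad
ρ = (1 − cos θ)/κ = (1 − 0.66851)/0.4648 = 0.71319
z = sin θ / κ = 0.74370/0.4648 = 1.60005
x = ρ cos φ = 0.71319 × cos(127.23°) = -0.43149
y = ρ sin φ = 0.71319 × sin(127.23°) = 0.56785

-0.431 0.568 1.600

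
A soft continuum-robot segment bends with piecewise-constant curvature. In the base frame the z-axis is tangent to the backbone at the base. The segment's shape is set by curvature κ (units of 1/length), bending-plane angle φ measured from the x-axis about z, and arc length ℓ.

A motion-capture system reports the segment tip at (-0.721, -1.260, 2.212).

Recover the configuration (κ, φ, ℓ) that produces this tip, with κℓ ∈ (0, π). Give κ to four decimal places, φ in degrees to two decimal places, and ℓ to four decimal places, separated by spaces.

0.4147 240.22 2.8006

ρ = √(x²+y²) = √(-0.721² + -1.260²) = 1.45170
φ = atan2(y, x) mod 360° = atan2(-1.260, -0.721) = 240.2209°
|p|² = ρ² + z² = 1.45170² + 2.212² = 7.00039
κ = 2ρ / |p|² = 2×1.45170 / 7.00039 = 0.41475
θ = 2·atan2(ρ, z) = 2·atan2(1.45170, 2.212) = 1.16156 rad
ℓ = θ/κ = 1.16156/0.41475 = 2.80064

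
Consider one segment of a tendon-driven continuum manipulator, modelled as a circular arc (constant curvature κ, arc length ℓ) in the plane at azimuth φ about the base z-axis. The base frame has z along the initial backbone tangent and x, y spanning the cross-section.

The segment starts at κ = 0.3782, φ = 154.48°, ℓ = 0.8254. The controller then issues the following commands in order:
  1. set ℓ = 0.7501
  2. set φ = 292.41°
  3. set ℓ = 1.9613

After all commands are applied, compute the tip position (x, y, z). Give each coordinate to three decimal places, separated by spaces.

0.265 -0.642 1.786

initial: κ=0.3782, φ=154.48°, ℓ=0.8254
cmd 1: set ℓ=0.7501 → (κ,φ,ℓ)=(0.3782,154.48°,0.7501) → tip=(-0.0954,0.0455,0.7401)
cmd 2: set φ=292.41° → (κ,φ,ℓ)=(0.3782,292.41°,0.7501) → tip=(0.0403,-0.0977,0.7401)
cmd 3: set ℓ=1.9613 → (κ,φ,ℓ)=(0.3782,292.41°,1.9613) → tip=(0.2648,-0.6422,1.7863)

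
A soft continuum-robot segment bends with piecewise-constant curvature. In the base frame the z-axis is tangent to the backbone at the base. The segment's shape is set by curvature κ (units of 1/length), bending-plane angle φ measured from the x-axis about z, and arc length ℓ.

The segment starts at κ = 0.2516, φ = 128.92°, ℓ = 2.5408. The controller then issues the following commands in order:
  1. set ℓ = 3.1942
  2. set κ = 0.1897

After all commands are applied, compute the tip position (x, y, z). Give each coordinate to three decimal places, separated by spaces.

-0.590 0.730 3.002

initial: κ=0.2516, φ=128.92°, ℓ=2.5408
cmd 1: set ℓ=3.1942 → (κ,φ,ℓ)=(0.2516,128.92°,3.1942) → tip=(-0.7639,0.9460,2.8613)
cmd 2: set κ=0.1897 → (κ,φ,ℓ)=(0.1897,128.92°,3.1942) → tip=(-0.5896,0.7302,3.0023)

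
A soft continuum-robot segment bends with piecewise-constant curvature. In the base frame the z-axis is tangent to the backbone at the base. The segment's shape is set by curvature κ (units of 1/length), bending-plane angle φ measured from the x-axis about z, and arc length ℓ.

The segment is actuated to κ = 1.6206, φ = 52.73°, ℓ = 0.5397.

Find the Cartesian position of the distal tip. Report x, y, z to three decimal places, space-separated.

θ = κ·ℓ = 1.6206 × 0.5397 = 0.87464 rad
ρ = (1 − cos θ)/κ = (1 − 0.64127)/1.6206 = 0.22135
z = sin θ / κ = 0.76731/1.6206 = 0.47347
x = ρ cos φ = 0.22135 × cos(52.73°) = 0.13405
y = ρ sin φ = 0.22135 × sin(52.73°) = 0.17615

0.134 0.176 0.473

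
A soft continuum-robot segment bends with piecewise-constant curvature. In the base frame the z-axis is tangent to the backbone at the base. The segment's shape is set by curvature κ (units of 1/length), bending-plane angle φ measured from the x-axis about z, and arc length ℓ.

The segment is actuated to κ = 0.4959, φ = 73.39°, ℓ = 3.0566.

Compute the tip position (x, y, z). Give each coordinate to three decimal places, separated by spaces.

θ = κ·ℓ = 0.4959 × 3.0566 = 1.51577 rad
ρ = (1 − cos θ)/κ = (1 − 0.05500)/0.4959 = 1.90562
z = sin θ / κ = 0.99849/0.4959 = 2.01348
x = ρ cos φ = 1.90562 × cos(73.39°) = 0.54473
y = ρ sin φ = 1.90562 × sin(73.39°) = 1.82611

0.545 1.826 2.013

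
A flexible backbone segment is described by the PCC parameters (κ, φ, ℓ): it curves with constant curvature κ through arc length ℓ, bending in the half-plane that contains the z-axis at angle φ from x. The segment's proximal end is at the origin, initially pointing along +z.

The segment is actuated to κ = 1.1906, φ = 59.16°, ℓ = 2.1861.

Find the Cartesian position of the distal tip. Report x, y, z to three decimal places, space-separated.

θ = κ·ℓ = 1.1906 × 2.1861 = 2.60277 rad
ρ = (1 − cos θ)/κ = (1 − -0.85831)/1.1906 = 1.56082
z = sin θ / κ = 0.51313/1.1906 = 0.43098
x = ρ cos φ = 1.56082 × cos(59.16°) = 0.80014
y = ρ sin φ = 1.56082 × sin(59.16°) = 1.34012

0.800 1.340 0.431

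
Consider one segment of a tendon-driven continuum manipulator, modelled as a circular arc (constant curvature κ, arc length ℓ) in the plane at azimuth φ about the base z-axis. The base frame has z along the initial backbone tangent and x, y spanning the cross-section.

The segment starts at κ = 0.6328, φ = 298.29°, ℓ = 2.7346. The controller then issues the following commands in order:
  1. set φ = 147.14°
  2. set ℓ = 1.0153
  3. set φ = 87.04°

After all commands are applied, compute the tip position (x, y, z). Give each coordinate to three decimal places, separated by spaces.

initial: κ=0.6328, φ=298.29°, ℓ=2.7346
cmd 1: set φ=147.14° → (κ,φ,ℓ)=(0.6328,147.14°,2.7346) → tip=(-1.5385,0.9938,1.5602)
cmd 2: set ℓ=1.0153 → (κ,φ,ℓ)=(0.6328,147.14°,1.0153) → tip=(-0.2647,0.1710,0.9469)
cmd 3: set φ=87.04° → (κ,φ,ℓ)=(0.6328,87.04°,1.0153) → tip=(0.0163,0.3147,0.9469)

0.016 0.315 0.947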